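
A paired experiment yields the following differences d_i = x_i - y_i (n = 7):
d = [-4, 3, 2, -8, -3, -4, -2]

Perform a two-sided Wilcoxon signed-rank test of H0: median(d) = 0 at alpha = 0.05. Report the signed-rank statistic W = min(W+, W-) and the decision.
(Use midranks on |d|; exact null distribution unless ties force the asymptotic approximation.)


Step 1: Drop any zero differences (none here) and take |d_i|.
|d| = [4, 3, 2, 8, 3, 4, 2]
Step 2: Midrank |d_i| (ties get averaged ranks).
ranks: |4|->5.5, |3|->3.5, |2|->1.5, |8|->7, |3|->3.5, |4|->5.5, |2|->1.5
Step 3: Attach original signs; sum ranks with positive sign and with negative sign.
W+ = 3.5 + 1.5 = 5
W- = 5.5 + 7 + 3.5 + 5.5 + 1.5 = 23
(Check: W+ + W- = 28 should equal n(n+1)/2 = 28.)
Step 4: Test statistic W = min(W+, W-) = 5.
Step 5: Ties in |d|, so use the tie-corrected normal approximation.
        E[W] = n(n+1)/4 = 7*8/4 = 14.
        Tie groups: |d|=2 (t=2), |d|=3 (t=2), |d|=4 (t=2); sum(t^3 - t) = 18.
        Var[W] = n(n+1)(2n+1)/24 - sum(t^3-t)/48 = 840/24 - 18/48 = 34.625.
        z = (W - E[W]) / sqrt(Var[W]) = (5 - 14) / 5.8843 = -1.5295.
        Two-sided p = 2*Phi(z) = 0.126142.
Step 6: alpha = 0.05. fail to reject H0.

W+ = 5, W- = 23, W = min = 5, p = 0.126142, fail to reject H0.


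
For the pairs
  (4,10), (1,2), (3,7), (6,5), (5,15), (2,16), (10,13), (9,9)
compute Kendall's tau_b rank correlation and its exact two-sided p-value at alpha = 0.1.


Step 1: Enumerate the 28 unordered pairs (i,j) with i<j and classify each by sign(x_j-x_i) * sign(y_j-y_i).
  (1,2):dx=-3,dy=-8->C; (1,3):dx=-1,dy=-3->C; (1,4):dx=+2,dy=-5->D; (1,5):dx=+1,dy=+5->C
  (1,6):dx=-2,dy=+6->D; (1,7):dx=+6,dy=+3->C; (1,8):dx=+5,dy=-1->D; (2,3):dx=+2,dy=+5->C
  (2,4):dx=+5,dy=+3->C; (2,5):dx=+4,dy=+13->C; (2,6):dx=+1,dy=+14->C; (2,7):dx=+9,dy=+11->C
  (2,8):dx=+8,dy=+7->C; (3,4):dx=+3,dy=-2->D; (3,5):dx=+2,dy=+8->C; (3,6):dx=-1,dy=+9->D
  (3,7):dx=+7,dy=+6->C; (3,8):dx=+6,dy=+2->C; (4,5):dx=-1,dy=+10->D; (4,6):dx=-4,dy=+11->D
  (4,7):dx=+4,dy=+8->C; (4,8):dx=+3,dy=+4->C; (5,6):dx=-3,dy=+1->D; (5,7):dx=+5,dy=-2->D
  (5,8):dx=+4,dy=-6->D; (6,7):dx=+8,dy=-3->D; (6,8):dx=+7,dy=-7->D; (7,8):dx=-1,dy=-4->C
Step 2: C = 16, D = 12, total pairs = 28.
Step 3: tau = (C - D)/(n(n-1)/2) = (16 - 12)/28 = 0.142857.
Step 4: Exact two-sided p-value (enumerate n! = 40320 permutations of y under H0): p = 0.719544.
Step 5: alpha = 0.1. fail to reject H0.

tau_b = 0.1429 (C=16, D=12), p = 0.719544, fail to reject H0.


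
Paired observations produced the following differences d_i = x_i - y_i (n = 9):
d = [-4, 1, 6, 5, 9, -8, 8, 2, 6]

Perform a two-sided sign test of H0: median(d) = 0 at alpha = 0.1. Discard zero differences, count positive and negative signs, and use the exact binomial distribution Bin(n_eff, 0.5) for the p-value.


Step 1: Discard zero differences. Original n = 9; n_eff = number of nonzero differences = 9.
Nonzero differences (with sign): -4, +1, +6, +5, +9, -8, +8, +2, +6
Step 2: Count signs: positive = 7, negative = 2.
Step 3: Under H0: P(positive) = 0.5, so the number of positives S ~ Bin(9, 0.5).
Step 4: Two-sided exact p-value = sum of Bin(9,0.5) probabilities at or below the observed probability = 0.179688.
Step 5: alpha = 0.1. fail to reject H0.

n_eff = 9, pos = 7, neg = 2, p = 0.179688, fail to reject H0.


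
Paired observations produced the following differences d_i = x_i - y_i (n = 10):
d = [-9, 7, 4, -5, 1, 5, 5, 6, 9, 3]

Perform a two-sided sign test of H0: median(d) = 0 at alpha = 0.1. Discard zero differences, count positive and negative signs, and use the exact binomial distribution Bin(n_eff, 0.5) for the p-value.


Step 1: Discard zero differences. Original n = 10; n_eff = number of nonzero differences = 10.
Nonzero differences (with sign): -9, +7, +4, -5, +1, +5, +5, +6, +9, +3
Step 2: Count signs: positive = 8, negative = 2.
Step 3: Under H0: P(positive) = 0.5, so the number of positives S ~ Bin(10, 0.5).
Step 4: Two-sided exact p-value = sum of Bin(10,0.5) probabilities at or below the observed probability = 0.109375.
Step 5: alpha = 0.1. fail to reject H0.

n_eff = 10, pos = 8, neg = 2, p = 0.109375, fail to reject H0.


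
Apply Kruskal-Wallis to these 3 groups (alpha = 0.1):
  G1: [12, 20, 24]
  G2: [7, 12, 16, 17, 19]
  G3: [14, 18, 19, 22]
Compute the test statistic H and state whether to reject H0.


Step 1: Combine all N = 12 observations and assign midranks.
sorted (value, group, rank): (7,G2,1), (12,G1,2.5), (12,G2,2.5), (14,G3,4), (16,G2,5), (17,G2,6), (18,G3,7), (19,G2,8.5), (19,G3,8.5), (20,G1,10), (22,G3,11), (24,G1,12)
Step 2: Sum ranks within each group.
R_1 = 24.5 (n_1 = 3)
R_2 = 23 (n_2 = 5)
R_3 = 30.5 (n_3 = 4)
Step 3: H = 12/(N(N+1)) * sum(R_i^2/n_i) - 3(N+1)
     = 12/(12*13) * (24.5^2/3 + 23^2/5 + 30.5^2/4) - 3*13
     = 0.076923 * 538.446 - 39
     = 2.418910.
Step 4: Ties present; correction factor C = 1 - 12/(12^3 - 12) = 0.993007. Corrected H = 2.418910 / 0.993007 = 2.435945.
Step 5: Under H0, H ~ chi^2(2); p-value = 0.295829.
Step 6: alpha = 0.1. fail to reject H0.

H = 2.4359, df = 2, p = 0.295829, fail to reject H0.


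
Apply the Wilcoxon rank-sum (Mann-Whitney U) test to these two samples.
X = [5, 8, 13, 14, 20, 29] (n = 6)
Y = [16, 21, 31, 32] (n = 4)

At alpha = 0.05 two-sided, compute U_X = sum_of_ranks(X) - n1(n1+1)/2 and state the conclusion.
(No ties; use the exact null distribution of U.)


Step 1: Combine and sort all 10 observations; assign midranks.
sorted (value, group): (5,X), (8,X), (13,X), (14,X), (16,Y), (20,X), (21,Y), (29,X), (31,Y), (32,Y)
ranks: 5->1, 8->2, 13->3, 14->4, 16->5, 20->6, 21->7, 29->8, 31->9, 32->10
Step 2: Rank sum for X: R1 = 1 + 2 + 3 + 4 + 6 + 8 = 24.
Step 3: U_X = R1 - n1(n1+1)/2 = 24 - 6*7/2 = 24 - 21 = 3.
       U_Y = n1*n2 - U_X = 24 - 3 = 21.
Step 4: No ties, so the exact null distribution of U (based on enumerating the C(10,6) = 210 equally likely rank assignments) gives the two-sided p-value.
Step 5: p-value = 0.066667; compare to alpha = 0.05. fail to reject H0.

U_X = 3, p = 0.066667, fail to reject H0 at alpha = 0.05.


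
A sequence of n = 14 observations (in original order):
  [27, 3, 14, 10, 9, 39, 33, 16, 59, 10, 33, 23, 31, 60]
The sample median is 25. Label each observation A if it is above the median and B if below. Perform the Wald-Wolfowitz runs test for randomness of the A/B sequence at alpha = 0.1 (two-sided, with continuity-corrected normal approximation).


Step 1: Compute median = 25; label A = above, B = below.
Labels in order: ABBBBAABABABAA  (n_A = 7, n_B = 7)
Step 2: Count runs R = 9.
Step 3: Under H0 (random ordering), E[R] = 2*n_A*n_B/(n_A+n_B) + 1 = 2*7*7/14 + 1 = 8.0000.
        Var[R] = 2*n_A*n_B*(2*n_A*n_B - n_A - n_B) / ((n_A+n_B)^2 * (n_A+n_B-1)) = 8232/2548 = 3.2308.
        SD[R] = 1.7974.
Step 4: Continuity-corrected z = (R - 0.5 - E[R]) / SD[R] = (9 - 0.5 - 8.0000) / 1.7974 = 0.2782.
Step 5: Two-sided p-value via normal approximation = 2*(1 - Phi(|z|)) = 0.780879.
Step 6: alpha = 0.1. fail to reject H0.

R = 9, z = 0.2782, p = 0.780879, fail to reject H0.


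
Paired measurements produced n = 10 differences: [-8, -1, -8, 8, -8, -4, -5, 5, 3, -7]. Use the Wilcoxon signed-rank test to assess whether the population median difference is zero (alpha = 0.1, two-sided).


Step 1: Drop any zero differences (none here) and take |d_i|.
|d| = [8, 1, 8, 8, 8, 4, 5, 5, 3, 7]
Step 2: Midrank |d_i| (ties get averaged ranks).
ranks: |8|->8.5, |1|->1, |8|->8.5, |8|->8.5, |8|->8.5, |4|->3, |5|->4.5, |5|->4.5, |3|->2, |7|->6
Step 3: Attach original signs; sum ranks with positive sign and with negative sign.
W+ = 8.5 + 4.5 + 2 = 15
W- = 8.5 + 1 + 8.5 + 8.5 + 3 + 4.5 + 6 = 40
(Check: W+ + W- = 55 should equal n(n+1)/2 = 55.)
Step 4: Test statistic W = min(W+, W-) = 15.
Step 5: Ties in |d|, so use the tie-corrected normal approximation.
        E[W] = n(n+1)/4 = 10*11/4 = 27.5.
        Tie groups: |d|=5 (t=2), |d|=8 (t=4); sum(t^3 - t) = 66.
        Var[W] = n(n+1)(2n+1)/24 - sum(t^3-t)/48 = 2310/24 - 66/48 = 94.875.
        z = (W - E[W]) / sqrt(Var[W]) = (15 - 27.5) / 9.7404 = -1.2833.
        Two-sided p = 2*Phi(z) = 0.199381.
Step 6: alpha = 0.1. fail to reject H0.

W+ = 15, W- = 40, W = min = 15, p = 0.199381, fail to reject H0.


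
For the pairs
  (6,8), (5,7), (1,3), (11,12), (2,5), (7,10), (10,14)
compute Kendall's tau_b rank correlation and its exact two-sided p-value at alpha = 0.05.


Step 1: Enumerate the 21 unordered pairs (i,j) with i<j and classify each by sign(x_j-x_i) * sign(y_j-y_i).
  (1,2):dx=-1,dy=-1->C; (1,3):dx=-5,dy=-5->C; (1,4):dx=+5,dy=+4->C; (1,5):dx=-4,dy=-3->C
  (1,6):dx=+1,dy=+2->C; (1,7):dx=+4,dy=+6->C; (2,3):dx=-4,dy=-4->C; (2,4):dx=+6,dy=+5->C
  (2,5):dx=-3,dy=-2->C; (2,6):dx=+2,dy=+3->C; (2,7):dx=+5,dy=+7->C; (3,4):dx=+10,dy=+9->C
  (3,5):dx=+1,dy=+2->C; (3,6):dx=+6,dy=+7->C; (3,7):dx=+9,dy=+11->C; (4,5):dx=-9,dy=-7->C
  (4,6):dx=-4,dy=-2->C; (4,7):dx=-1,dy=+2->D; (5,6):dx=+5,dy=+5->C; (5,7):dx=+8,dy=+9->C
  (6,7):dx=+3,dy=+4->C
Step 2: C = 20, D = 1, total pairs = 21.
Step 3: tau = (C - D)/(n(n-1)/2) = (20 - 1)/21 = 0.904762.
Step 4: Exact two-sided p-value (enumerate n! = 5040 permutations of y under H0): p = 0.002778.
Step 5: alpha = 0.05. reject H0.

tau_b = 0.9048 (C=20, D=1), p = 0.002778, reject H0.


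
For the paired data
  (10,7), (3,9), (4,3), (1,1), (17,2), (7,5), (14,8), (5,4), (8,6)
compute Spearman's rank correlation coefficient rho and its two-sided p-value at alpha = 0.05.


Step 1: Rank x and y separately (midranks; no ties here).
rank(x): 10->7, 3->2, 4->3, 1->1, 17->9, 7->5, 14->8, 5->4, 8->6
rank(y): 7->7, 9->9, 3->3, 1->1, 2->2, 5->5, 8->8, 4->4, 6->6
Step 2: d_i = R_x(i) - R_y(i); compute d_i^2.
  (7-7)^2=0, (2-9)^2=49, (3-3)^2=0, (1-1)^2=0, (9-2)^2=49, (5-5)^2=0, (8-8)^2=0, (4-4)^2=0, (6-6)^2=0
sum(d^2) = 98.
Step 3: rho = 1 - 6*98 / (9*(9^2 - 1)) = 1 - 588/720 = 0.183333.
Step 4: Under H0, t = rho * sqrt((n-2)/(1-rho^2)) = 0.4934 ~ t(7).
Step 5: Two-sided p-value from the t-distribution with 7 df = 0.636820.
Step 6: alpha = 0.05. fail to reject H0.

rho = 0.1833, p = 0.636820, fail to reject H0 at alpha = 0.05.


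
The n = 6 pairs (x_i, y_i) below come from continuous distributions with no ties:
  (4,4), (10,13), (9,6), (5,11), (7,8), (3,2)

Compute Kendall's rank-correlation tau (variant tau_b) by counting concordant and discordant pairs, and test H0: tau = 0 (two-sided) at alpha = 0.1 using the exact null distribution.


Step 1: Enumerate the 15 unordered pairs (i,j) with i<j and classify each by sign(x_j-x_i) * sign(y_j-y_i).
  (1,2):dx=+6,dy=+9->C; (1,3):dx=+5,dy=+2->C; (1,4):dx=+1,dy=+7->C; (1,5):dx=+3,dy=+4->C
  (1,6):dx=-1,dy=-2->C; (2,3):dx=-1,dy=-7->C; (2,4):dx=-5,dy=-2->C; (2,5):dx=-3,dy=-5->C
  (2,6):dx=-7,dy=-11->C; (3,4):dx=-4,dy=+5->D; (3,5):dx=-2,dy=+2->D; (3,6):dx=-6,dy=-4->C
  (4,5):dx=+2,dy=-3->D; (4,6):dx=-2,dy=-9->C; (5,6):dx=-4,dy=-6->C
Step 2: C = 12, D = 3, total pairs = 15.
Step 3: tau = (C - D)/(n(n-1)/2) = (12 - 3)/15 = 0.600000.
Step 4: Exact two-sided p-value (enumerate n! = 720 permutations of y under H0): p = 0.136111.
Step 5: alpha = 0.1. fail to reject H0.

tau_b = 0.6000 (C=12, D=3), p = 0.136111, fail to reject H0.


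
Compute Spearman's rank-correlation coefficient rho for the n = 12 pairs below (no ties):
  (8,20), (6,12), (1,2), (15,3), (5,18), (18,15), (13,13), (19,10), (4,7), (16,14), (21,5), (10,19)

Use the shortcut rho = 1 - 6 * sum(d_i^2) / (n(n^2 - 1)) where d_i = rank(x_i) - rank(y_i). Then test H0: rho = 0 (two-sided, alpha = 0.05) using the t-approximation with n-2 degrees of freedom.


Step 1: Rank x and y separately (midranks; no ties here).
rank(x): 8->5, 6->4, 1->1, 15->8, 5->3, 18->10, 13->7, 19->11, 4->2, 16->9, 21->12, 10->6
rank(y): 20->12, 12->6, 2->1, 3->2, 18->10, 15->9, 13->7, 10->5, 7->4, 14->8, 5->3, 19->11
Step 2: d_i = R_x(i) - R_y(i); compute d_i^2.
  (5-12)^2=49, (4-6)^2=4, (1-1)^2=0, (8-2)^2=36, (3-10)^2=49, (10-9)^2=1, (7-7)^2=0, (11-5)^2=36, (2-4)^2=4, (9-8)^2=1, (12-3)^2=81, (6-11)^2=25
sum(d^2) = 286.
Step 3: rho = 1 - 6*286 / (12*(12^2 - 1)) = 1 - 1716/1716 = 0.000000.
Step 4: Under H0, t = rho * sqrt((n-2)/(1-rho^2)) = 0.0000 ~ t(10).
Step 5: Two-sided p-value from the t-distribution with 10 df = 1.000000.
Step 6: alpha = 0.05. fail to reject H0.

rho = 0.0000, p = 1.000000, fail to reject H0 at alpha = 0.05.


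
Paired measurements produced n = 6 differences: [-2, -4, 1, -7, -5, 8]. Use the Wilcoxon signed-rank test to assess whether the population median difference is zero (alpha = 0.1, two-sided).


Step 1: Drop any zero differences (none here) and take |d_i|.
|d| = [2, 4, 1, 7, 5, 8]
Step 2: Midrank |d_i| (ties get averaged ranks).
ranks: |2|->2, |4|->3, |1|->1, |7|->5, |5|->4, |8|->6
Step 3: Attach original signs; sum ranks with positive sign and with negative sign.
W+ = 1 + 6 = 7
W- = 2 + 3 + 5 + 4 = 14
(Check: W+ + W- = 21 should equal n(n+1)/2 = 21.)
Step 4: Test statistic W = min(W+, W-) = 7.
Step 5: No ties, so the exact null distribution over the 2^6 = 64 sign assignments gives the two-sided p-value = 0.562500.
Step 6: alpha = 0.1. fail to reject H0.

W+ = 7, W- = 14, W = min = 7, p = 0.562500, fail to reject H0.


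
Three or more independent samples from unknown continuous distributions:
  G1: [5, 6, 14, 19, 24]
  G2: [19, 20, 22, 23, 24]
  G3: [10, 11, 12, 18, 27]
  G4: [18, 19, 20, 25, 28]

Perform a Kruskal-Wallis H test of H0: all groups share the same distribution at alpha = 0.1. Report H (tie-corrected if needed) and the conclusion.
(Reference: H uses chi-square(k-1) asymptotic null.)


Step 1: Combine all N = 20 observations and assign midranks.
sorted (value, group, rank): (5,G1,1), (6,G1,2), (10,G3,3), (11,G3,4), (12,G3,5), (14,G1,6), (18,G3,7.5), (18,G4,7.5), (19,G1,10), (19,G2,10), (19,G4,10), (20,G2,12.5), (20,G4,12.5), (22,G2,14), (23,G2,15), (24,G1,16.5), (24,G2,16.5), (25,G4,18), (27,G3,19), (28,G4,20)
Step 2: Sum ranks within each group.
R_1 = 35.5 (n_1 = 5)
R_2 = 68 (n_2 = 5)
R_3 = 38.5 (n_3 = 5)
R_4 = 68 (n_4 = 5)
Step 3: H = 12/(N(N+1)) * sum(R_i^2/n_i) - 3(N+1)
     = 12/(20*21) * (35.5^2/5 + 68^2/5 + 38.5^2/5 + 68^2/5) - 3*21
     = 0.028571 * 2398.1 - 63
     = 5.517143.
Step 4: Ties present; correction factor C = 1 - 42/(20^3 - 20) = 0.994737. Corrected H = 5.517143 / 0.994737 = 5.546334.
Step 5: Under H0, H ~ chi^2(3); p-value = 0.135893.
Step 6: alpha = 0.1. fail to reject H0.

H = 5.5463, df = 3, p = 0.135893, fail to reject H0.


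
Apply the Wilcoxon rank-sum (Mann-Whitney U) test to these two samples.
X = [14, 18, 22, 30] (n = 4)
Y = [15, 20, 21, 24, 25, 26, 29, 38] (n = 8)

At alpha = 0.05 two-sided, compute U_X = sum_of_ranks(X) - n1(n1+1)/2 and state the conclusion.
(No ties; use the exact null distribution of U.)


Step 1: Combine and sort all 12 observations; assign midranks.
sorted (value, group): (14,X), (15,Y), (18,X), (20,Y), (21,Y), (22,X), (24,Y), (25,Y), (26,Y), (29,Y), (30,X), (38,Y)
ranks: 14->1, 15->2, 18->3, 20->4, 21->5, 22->6, 24->7, 25->8, 26->9, 29->10, 30->11, 38->12
Step 2: Rank sum for X: R1 = 1 + 3 + 6 + 11 = 21.
Step 3: U_X = R1 - n1(n1+1)/2 = 21 - 4*5/2 = 21 - 10 = 11.
       U_Y = n1*n2 - U_X = 32 - 11 = 21.
Step 4: No ties, so the exact null distribution of U (based on enumerating the C(12,4) = 495 equally likely rank assignments) gives the two-sided p-value.
Step 5: p-value = 0.460606; compare to alpha = 0.05. fail to reject H0.

U_X = 11, p = 0.460606, fail to reject H0 at alpha = 0.05.


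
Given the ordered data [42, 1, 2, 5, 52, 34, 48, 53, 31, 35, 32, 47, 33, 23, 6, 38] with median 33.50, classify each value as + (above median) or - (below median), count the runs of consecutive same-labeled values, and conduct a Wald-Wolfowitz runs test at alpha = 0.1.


Step 1: Compute median = 33.50; label A = above, B = below.
Labels in order: ABBBAAAABABABBBA  (n_A = 8, n_B = 8)
Step 2: Count runs R = 9.
Step 3: Under H0 (random ordering), E[R] = 2*n_A*n_B/(n_A+n_B) + 1 = 2*8*8/16 + 1 = 9.0000.
        Var[R] = 2*n_A*n_B*(2*n_A*n_B - n_A - n_B) / ((n_A+n_B)^2 * (n_A+n_B-1)) = 14336/3840 = 3.7333.
        SD[R] = 1.9322.
Step 4: R = E[R], so z = 0 with no continuity correction.
Step 5: Two-sided p-value via normal approximation = 2*(1 - Phi(|z|)) = 1.000000.
Step 6: alpha = 0.1. fail to reject H0.

R = 9, z = 0.0000, p = 1.000000, fail to reject H0.


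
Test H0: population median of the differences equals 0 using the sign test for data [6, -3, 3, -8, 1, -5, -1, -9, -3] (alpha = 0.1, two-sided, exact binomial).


Step 1: Discard zero differences. Original n = 9; n_eff = number of nonzero differences = 9.
Nonzero differences (with sign): +6, -3, +3, -8, +1, -5, -1, -9, -3
Step 2: Count signs: positive = 3, negative = 6.
Step 3: Under H0: P(positive) = 0.5, so the number of positives S ~ Bin(9, 0.5).
Step 4: Two-sided exact p-value = sum of Bin(9,0.5) probabilities at or below the observed probability = 0.507812.
Step 5: alpha = 0.1. fail to reject H0.

n_eff = 9, pos = 3, neg = 6, p = 0.507812, fail to reject H0.


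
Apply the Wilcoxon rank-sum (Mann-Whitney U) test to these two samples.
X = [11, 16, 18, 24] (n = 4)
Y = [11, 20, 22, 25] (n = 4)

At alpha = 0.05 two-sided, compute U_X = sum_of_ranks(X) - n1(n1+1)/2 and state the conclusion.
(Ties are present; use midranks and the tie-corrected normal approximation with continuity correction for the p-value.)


Step 1: Combine and sort all 8 observations; assign midranks.
sorted (value, group): (11,X), (11,Y), (16,X), (18,X), (20,Y), (22,Y), (24,X), (25,Y)
ranks: 11->1.5, 11->1.5, 16->3, 18->4, 20->5, 22->6, 24->7, 25->8
Step 2: Rank sum for X: R1 = 1.5 + 3 + 4 + 7 = 15.5.
Step 3: U_X = R1 - n1(n1+1)/2 = 15.5 - 4*5/2 = 15.5 - 10 = 5.5.
       U_Y = n1*n2 - U_X = 16 - 5.5 = 10.5.
Step 4: Ties are present, so use the tie-corrected normal approximation (with continuity correction) for the p-value.
Step 5: p-value = 0.561363; compare to alpha = 0.05. fail to reject H0.

U_X = 5.5, p = 0.561363, fail to reject H0 at alpha = 0.05.


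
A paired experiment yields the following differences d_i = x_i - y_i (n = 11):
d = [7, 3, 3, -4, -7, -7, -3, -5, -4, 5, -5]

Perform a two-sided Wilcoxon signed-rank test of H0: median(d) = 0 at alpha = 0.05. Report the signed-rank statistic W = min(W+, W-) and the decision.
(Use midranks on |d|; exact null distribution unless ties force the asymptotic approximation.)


Step 1: Drop any zero differences (none here) and take |d_i|.
|d| = [7, 3, 3, 4, 7, 7, 3, 5, 4, 5, 5]
Step 2: Midrank |d_i| (ties get averaged ranks).
ranks: |7|->10, |3|->2, |3|->2, |4|->4.5, |7|->10, |7|->10, |3|->2, |5|->7, |4|->4.5, |5|->7, |5|->7
Step 3: Attach original signs; sum ranks with positive sign and with negative sign.
W+ = 10 + 2 + 2 + 7 = 21
W- = 4.5 + 10 + 10 + 2 + 7 + 4.5 + 7 = 45
(Check: W+ + W- = 66 should equal n(n+1)/2 = 66.)
Step 4: Test statistic W = min(W+, W-) = 21.
Step 5: Ties in |d|, so use the tie-corrected normal approximation.
        E[W] = n(n+1)/4 = 11*12/4 = 33.
        Tie groups: |d|=3 (t=3), |d|=4 (t=2), |d|=5 (t=3), |d|=7 (t=3); sum(t^3 - t) = 78.
        Var[W] = n(n+1)(2n+1)/24 - sum(t^3-t)/48 = 3036/24 - 78/48 = 124.875.
        z = (W - E[W]) / sqrt(Var[W]) = (21 - 33) / 11.1747 = -1.0738.
        Two-sided p = 2*Phi(z) = 0.282890.
Step 6: alpha = 0.05. fail to reject H0.

W+ = 21, W- = 45, W = min = 21, p = 0.282890, fail to reject H0.


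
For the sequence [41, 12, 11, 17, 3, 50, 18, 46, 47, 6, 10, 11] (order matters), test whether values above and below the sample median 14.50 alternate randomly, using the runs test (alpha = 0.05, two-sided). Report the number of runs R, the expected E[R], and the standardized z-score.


Step 1: Compute median = 14.50; label A = above, B = below.
Labels in order: ABBABAAAABBB  (n_A = 6, n_B = 6)
Step 2: Count runs R = 6.
Step 3: Under H0 (random ordering), E[R] = 2*n_A*n_B/(n_A+n_B) + 1 = 2*6*6/12 + 1 = 7.0000.
        Var[R] = 2*n_A*n_B*(2*n_A*n_B - n_A - n_B) / ((n_A+n_B)^2 * (n_A+n_B-1)) = 4320/1584 = 2.7273.
        SD[R] = 1.6514.
Step 4: Continuity-corrected z = (R + 0.5 - E[R]) / SD[R] = (6 + 0.5 - 7.0000) / 1.6514 = -0.3028.
Step 5: Two-sided p-value via normal approximation = 2*(1 - Phi(|z|)) = 0.762069.
Step 6: alpha = 0.05. fail to reject H0.

R = 6, z = -0.3028, p = 0.762069, fail to reject H0.


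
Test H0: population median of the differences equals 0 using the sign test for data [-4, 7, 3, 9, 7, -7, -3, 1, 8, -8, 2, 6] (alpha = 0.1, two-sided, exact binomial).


Step 1: Discard zero differences. Original n = 12; n_eff = number of nonzero differences = 12.
Nonzero differences (with sign): -4, +7, +3, +9, +7, -7, -3, +1, +8, -8, +2, +6
Step 2: Count signs: positive = 8, negative = 4.
Step 3: Under H0: P(positive) = 0.5, so the number of positives S ~ Bin(12, 0.5).
Step 4: Two-sided exact p-value = sum of Bin(12,0.5) probabilities at or below the observed probability = 0.387695.
Step 5: alpha = 0.1. fail to reject H0.

n_eff = 12, pos = 8, neg = 4, p = 0.387695, fail to reject H0.


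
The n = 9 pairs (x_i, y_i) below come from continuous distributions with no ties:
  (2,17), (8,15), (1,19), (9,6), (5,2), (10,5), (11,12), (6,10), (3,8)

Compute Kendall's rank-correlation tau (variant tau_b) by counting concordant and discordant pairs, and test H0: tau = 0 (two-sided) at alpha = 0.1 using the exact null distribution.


Step 1: Enumerate the 36 unordered pairs (i,j) with i<j and classify each by sign(x_j-x_i) * sign(y_j-y_i).
  (1,2):dx=+6,dy=-2->D; (1,3):dx=-1,dy=+2->D; (1,4):dx=+7,dy=-11->D; (1,5):dx=+3,dy=-15->D
  (1,6):dx=+8,dy=-12->D; (1,7):dx=+9,dy=-5->D; (1,8):dx=+4,dy=-7->D; (1,9):dx=+1,dy=-9->D
  (2,3):dx=-7,dy=+4->D; (2,4):dx=+1,dy=-9->D; (2,5):dx=-3,dy=-13->C; (2,6):dx=+2,dy=-10->D
  (2,7):dx=+3,dy=-3->D; (2,8):dx=-2,dy=-5->C; (2,9):dx=-5,dy=-7->C; (3,4):dx=+8,dy=-13->D
  (3,5):dx=+4,dy=-17->D; (3,6):dx=+9,dy=-14->D; (3,7):dx=+10,dy=-7->D; (3,8):dx=+5,dy=-9->D
  (3,9):dx=+2,dy=-11->D; (4,5):dx=-4,dy=-4->C; (4,6):dx=+1,dy=-1->D; (4,7):dx=+2,dy=+6->C
  (4,8):dx=-3,dy=+4->D; (4,9):dx=-6,dy=+2->D; (5,6):dx=+5,dy=+3->C; (5,7):dx=+6,dy=+10->C
  (5,8):dx=+1,dy=+8->C; (5,9):dx=-2,dy=+6->D; (6,7):dx=+1,dy=+7->C; (6,8):dx=-4,dy=+5->D
  (6,9):dx=-7,dy=+3->D; (7,8):dx=-5,dy=-2->C; (7,9):dx=-8,dy=-4->C; (8,9):dx=-3,dy=-2->C
Step 2: C = 12, D = 24, total pairs = 36.
Step 3: tau = (C - D)/(n(n-1)/2) = (12 - 24)/36 = -0.333333.
Step 4: Exact two-sided p-value (enumerate n! = 362880 permutations of y under H0): p = 0.259518.
Step 5: alpha = 0.1. fail to reject H0.

tau_b = -0.3333 (C=12, D=24), p = 0.259518, fail to reject H0.


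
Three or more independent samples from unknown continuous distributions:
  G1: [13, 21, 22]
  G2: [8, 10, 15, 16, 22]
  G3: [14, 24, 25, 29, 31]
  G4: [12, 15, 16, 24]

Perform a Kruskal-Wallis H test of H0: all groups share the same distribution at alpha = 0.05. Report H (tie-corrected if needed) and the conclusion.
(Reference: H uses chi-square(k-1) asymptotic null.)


Step 1: Combine all N = 17 observations and assign midranks.
sorted (value, group, rank): (8,G2,1), (10,G2,2), (12,G4,3), (13,G1,4), (14,G3,5), (15,G2,6.5), (15,G4,6.5), (16,G2,8.5), (16,G4,8.5), (21,G1,10), (22,G1,11.5), (22,G2,11.5), (24,G3,13.5), (24,G4,13.5), (25,G3,15), (29,G3,16), (31,G3,17)
Step 2: Sum ranks within each group.
R_1 = 25.5 (n_1 = 3)
R_2 = 29.5 (n_2 = 5)
R_3 = 66.5 (n_3 = 5)
R_4 = 31.5 (n_4 = 4)
Step 3: H = 12/(N(N+1)) * sum(R_i^2/n_i) - 3(N+1)
     = 12/(17*18) * (25.5^2/3 + 29.5^2/5 + 66.5^2/5 + 31.5^2/4) - 3*18
     = 0.039216 * 1523.31 - 54
     = 5.737745.
Step 4: Ties present; correction factor C = 1 - 24/(17^3 - 17) = 0.995098. Corrected H = 5.737745 / 0.995098 = 5.766010.
Step 5: Under H0, H ~ chi^2(3); p-value = 0.123566.
Step 6: alpha = 0.05. fail to reject H0.

H = 5.7660, df = 3, p = 0.123566, fail to reject H0.


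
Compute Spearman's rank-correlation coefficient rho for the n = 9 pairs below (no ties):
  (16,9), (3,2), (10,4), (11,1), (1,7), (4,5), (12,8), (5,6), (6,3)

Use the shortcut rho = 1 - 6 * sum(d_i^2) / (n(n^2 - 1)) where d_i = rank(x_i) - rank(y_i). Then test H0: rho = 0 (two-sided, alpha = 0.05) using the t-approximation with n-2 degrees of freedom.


Step 1: Rank x and y separately (midranks; no ties here).
rank(x): 16->9, 3->2, 10->6, 11->7, 1->1, 4->3, 12->8, 5->4, 6->5
rank(y): 9->9, 2->2, 4->4, 1->1, 7->7, 5->5, 8->8, 6->6, 3->3
Step 2: d_i = R_x(i) - R_y(i); compute d_i^2.
  (9-9)^2=0, (2-2)^2=0, (6-4)^2=4, (7-1)^2=36, (1-7)^2=36, (3-5)^2=4, (8-8)^2=0, (4-6)^2=4, (5-3)^2=4
sum(d^2) = 88.
Step 3: rho = 1 - 6*88 / (9*(9^2 - 1)) = 1 - 528/720 = 0.266667.
Step 4: Under H0, t = rho * sqrt((n-2)/(1-rho^2)) = 0.7320 ~ t(7).
Step 5: Two-sided p-value from the t-distribution with 7 df = 0.487922.
Step 6: alpha = 0.05. fail to reject H0.

rho = 0.2667, p = 0.487922, fail to reject H0 at alpha = 0.05.


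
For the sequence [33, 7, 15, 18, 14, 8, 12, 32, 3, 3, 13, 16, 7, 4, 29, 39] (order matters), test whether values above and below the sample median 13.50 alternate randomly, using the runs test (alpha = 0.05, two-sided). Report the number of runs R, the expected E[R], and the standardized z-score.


Step 1: Compute median = 13.50; label A = above, B = below.
Labels in order: ABAAABBABBBABBAA  (n_A = 8, n_B = 8)
Step 2: Count runs R = 9.
Step 3: Under H0 (random ordering), E[R] = 2*n_A*n_B/(n_A+n_B) + 1 = 2*8*8/16 + 1 = 9.0000.
        Var[R] = 2*n_A*n_B*(2*n_A*n_B - n_A - n_B) / ((n_A+n_B)^2 * (n_A+n_B-1)) = 14336/3840 = 3.7333.
        SD[R] = 1.9322.
Step 4: R = E[R], so z = 0 with no continuity correction.
Step 5: Two-sided p-value via normal approximation = 2*(1 - Phi(|z|)) = 1.000000.
Step 6: alpha = 0.05. fail to reject H0.

R = 9, z = 0.0000, p = 1.000000, fail to reject H0.


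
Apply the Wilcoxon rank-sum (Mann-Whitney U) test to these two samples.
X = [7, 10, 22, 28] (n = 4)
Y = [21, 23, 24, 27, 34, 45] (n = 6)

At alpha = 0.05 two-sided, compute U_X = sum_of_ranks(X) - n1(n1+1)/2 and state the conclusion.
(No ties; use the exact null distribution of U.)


Step 1: Combine and sort all 10 observations; assign midranks.
sorted (value, group): (7,X), (10,X), (21,Y), (22,X), (23,Y), (24,Y), (27,Y), (28,X), (34,Y), (45,Y)
ranks: 7->1, 10->2, 21->3, 22->4, 23->5, 24->6, 27->7, 28->8, 34->9, 45->10
Step 2: Rank sum for X: R1 = 1 + 2 + 4 + 8 = 15.
Step 3: U_X = R1 - n1(n1+1)/2 = 15 - 4*5/2 = 15 - 10 = 5.
       U_Y = n1*n2 - U_X = 24 - 5 = 19.
Step 4: No ties, so the exact null distribution of U (based on enumerating the C(10,4) = 210 equally likely rank assignments) gives the two-sided p-value.
Step 5: p-value = 0.171429; compare to alpha = 0.05. fail to reject H0.

U_X = 5, p = 0.171429, fail to reject H0 at alpha = 0.05.


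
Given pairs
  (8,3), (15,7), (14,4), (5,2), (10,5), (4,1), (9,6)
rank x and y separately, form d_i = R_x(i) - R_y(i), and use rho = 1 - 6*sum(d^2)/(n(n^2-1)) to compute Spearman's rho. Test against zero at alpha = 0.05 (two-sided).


Step 1: Rank x and y separately (midranks; no ties here).
rank(x): 8->3, 15->7, 14->6, 5->2, 10->5, 4->1, 9->4
rank(y): 3->3, 7->7, 4->4, 2->2, 5->5, 1->1, 6->6
Step 2: d_i = R_x(i) - R_y(i); compute d_i^2.
  (3-3)^2=0, (7-7)^2=0, (6-4)^2=4, (2-2)^2=0, (5-5)^2=0, (1-1)^2=0, (4-6)^2=4
sum(d^2) = 8.
Step 3: rho = 1 - 6*8 / (7*(7^2 - 1)) = 1 - 48/336 = 0.857143.
Step 4: Under H0, t = rho * sqrt((n-2)/(1-rho^2)) = 3.7210 ~ t(5).
Step 5: Two-sided p-value from the t-distribution with 5 df = 0.013697.
Step 6: alpha = 0.05. reject H0.

rho = 0.8571, p = 0.013697, reject H0 at alpha = 0.05.


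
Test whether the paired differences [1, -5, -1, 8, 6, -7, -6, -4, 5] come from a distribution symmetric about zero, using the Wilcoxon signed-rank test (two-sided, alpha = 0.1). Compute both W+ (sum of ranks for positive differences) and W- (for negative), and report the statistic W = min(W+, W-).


Step 1: Drop any zero differences (none here) and take |d_i|.
|d| = [1, 5, 1, 8, 6, 7, 6, 4, 5]
Step 2: Midrank |d_i| (ties get averaged ranks).
ranks: |1|->1.5, |5|->4.5, |1|->1.5, |8|->9, |6|->6.5, |7|->8, |6|->6.5, |4|->3, |5|->4.5
Step 3: Attach original signs; sum ranks with positive sign and with negative sign.
W+ = 1.5 + 9 + 6.5 + 4.5 = 21.5
W- = 4.5 + 1.5 + 8 + 6.5 + 3 = 23.5
(Check: W+ + W- = 45 should equal n(n+1)/2 = 45.)
Step 4: Test statistic W = min(W+, W-) = 21.5.
Step 5: Ties in |d|, so use the tie-corrected normal approximation.
        E[W] = n(n+1)/4 = 9*10/4 = 22.5.
        Tie groups: |d|=1 (t=2), |d|=5 (t=2), |d|=6 (t=2); sum(t^3 - t) = 18.
        Var[W] = n(n+1)(2n+1)/24 - sum(t^3-t)/48 = 1710/24 - 18/48 = 70.875.
        z = (W - E[W]) / sqrt(Var[W]) = (21.5 - 22.5) / 8.4187 = -0.1188.
        Two-sided p = 2*Phi(z) = 0.905447.
Step 6: alpha = 0.1. fail to reject H0.

W+ = 21.5, W- = 23.5, W = min = 21.5, p = 0.905447, fail to reject H0.


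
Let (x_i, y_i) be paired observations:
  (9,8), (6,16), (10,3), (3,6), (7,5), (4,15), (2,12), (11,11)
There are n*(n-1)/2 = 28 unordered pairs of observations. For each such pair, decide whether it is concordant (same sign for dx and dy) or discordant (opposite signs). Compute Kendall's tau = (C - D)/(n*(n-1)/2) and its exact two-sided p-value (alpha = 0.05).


Step 1: Enumerate the 28 unordered pairs (i,j) with i<j and classify each by sign(x_j-x_i) * sign(y_j-y_i).
  (1,2):dx=-3,dy=+8->D; (1,3):dx=+1,dy=-5->D; (1,4):dx=-6,dy=-2->C; (1,5):dx=-2,dy=-3->C
  (1,6):dx=-5,dy=+7->D; (1,7):dx=-7,dy=+4->D; (1,8):dx=+2,dy=+3->C; (2,3):dx=+4,dy=-13->D
  (2,4):dx=-3,dy=-10->C; (2,5):dx=+1,dy=-11->D; (2,6):dx=-2,dy=-1->C; (2,7):dx=-4,dy=-4->C
  (2,8):dx=+5,dy=-5->D; (3,4):dx=-7,dy=+3->D; (3,5):dx=-3,dy=+2->D; (3,6):dx=-6,dy=+12->D
  (3,7):dx=-8,dy=+9->D; (3,8):dx=+1,dy=+8->C; (4,5):dx=+4,dy=-1->D; (4,6):dx=+1,dy=+9->C
  (4,7):dx=-1,dy=+6->D; (4,8):dx=+8,dy=+5->C; (5,6):dx=-3,dy=+10->D; (5,7):dx=-5,dy=+7->D
  (5,8):dx=+4,dy=+6->C; (6,7):dx=-2,dy=-3->C; (6,8):dx=+7,dy=-4->D; (7,8):dx=+9,dy=-1->D
Step 2: C = 11, D = 17, total pairs = 28.
Step 3: tau = (C - D)/(n(n-1)/2) = (11 - 17)/28 = -0.214286.
Step 4: Exact two-sided p-value (enumerate n! = 40320 permutations of y under H0): p = 0.548413.
Step 5: alpha = 0.05. fail to reject H0.

tau_b = -0.2143 (C=11, D=17), p = 0.548413, fail to reject H0.


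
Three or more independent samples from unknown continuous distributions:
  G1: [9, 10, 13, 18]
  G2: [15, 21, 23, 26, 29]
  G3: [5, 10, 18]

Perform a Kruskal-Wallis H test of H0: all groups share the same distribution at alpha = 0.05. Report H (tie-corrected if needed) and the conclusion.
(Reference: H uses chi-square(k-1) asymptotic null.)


Step 1: Combine all N = 12 observations and assign midranks.
sorted (value, group, rank): (5,G3,1), (9,G1,2), (10,G1,3.5), (10,G3,3.5), (13,G1,5), (15,G2,6), (18,G1,7.5), (18,G3,7.5), (21,G2,9), (23,G2,10), (26,G2,11), (29,G2,12)
Step 2: Sum ranks within each group.
R_1 = 18 (n_1 = 4)
R_2 = 48 (n_2 = 5)
R_3 = 12 (n_3 = 3)
Step 3: H = 12/(N(N+1)) * sum(R_i^2/n_i) - 3(N+1)
     = 12/(12*13) * (18^2/4 + 48^2/5 + 12^2/3) - 3*13
     = 0.076923 * 589.8 - 39
     = 6.369231.
Step 4: Ties present; correction factor C = 1 - 12/(12^3 - 12) = 0.993007. Corrected H = 6.369231 / 0.993007 = 6.414085.
Step 5: Under H0, H ~ chi^2(2); p-value = 0.040476.
Step 6: alpha = 0.05. reject H0.

H = 6.4141, df = 2, p = 0.040476, reject H0.


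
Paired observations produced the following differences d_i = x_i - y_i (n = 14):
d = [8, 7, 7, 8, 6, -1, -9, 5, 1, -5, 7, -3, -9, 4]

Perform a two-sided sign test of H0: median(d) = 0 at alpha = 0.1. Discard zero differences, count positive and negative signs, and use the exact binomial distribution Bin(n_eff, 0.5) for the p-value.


Step 1: Discard zero differences. Original n = 14; n_eff = number of nonzero differences = 14.
Nonzero differences (with sign): +8, +7, +7, +8, +6, -1, -9, +5, +1, -5, +7, -3, -9, +4
Step 2: Count signs: positive = 9, negative = 5.
Step 3: Under H0: P(positive) = 0.5, so the number of positives S ~ Bin(14, 0.5).
Step 4: Two-sided exact p-value = sum of Bin(14,0.5) probabilities at or below the observed probability = 0.423950.
Step 5: alpha = 0.1. fail to reject H0.

n_eff = 14, pos = 9, neg = 5, p = 0.423950, fail to reject H0.


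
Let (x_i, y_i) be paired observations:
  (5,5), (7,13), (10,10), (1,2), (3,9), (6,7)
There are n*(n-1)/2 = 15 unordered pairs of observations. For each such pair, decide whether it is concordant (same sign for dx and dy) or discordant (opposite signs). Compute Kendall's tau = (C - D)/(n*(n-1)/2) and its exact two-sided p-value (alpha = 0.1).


Step 1: Enumerate the 15 unordered pairs (i,j) with i<j and classify each by sign(x_j-x_i) * sign(y_j-y_i).
  (1,2):dx=+2,dy=+8->C; (1,3):dx=+5,dy=+5->C; (1,4):dx=-4,dy=-3->C; (1,5):dx=-2,dy=+4->D
  (1,6):dx=+1,dy=+2->C; (2,3):dx=+3,dy=-3->D; (2,4):dx=-6,dy=-11->C; (2,5):dx=-4,dy=-4->C
  (2,6):dx=-1,dy=-6->C; (3,4):dx=-9,dy=-8->C; (3,5):dx=-7,dy=-1->C; (3,6):dx=-4,dy=-3->C
  (4,5):dx=+2,dy=+7->C; (4,6):dx=+5,dy=+5->C; (5,6):dx=+3,dy=-2->D
Step 2: C = 12, D = 3, total pairs = 15.
Step 3: tau = (C - D)/(n(n-1)/2) = (12 - 3)/15 = 0.600000.
Step 4: Exact two-sided p-value (enumerate n! = 720 permutations of y under H0): p = 0.136111.
Step 5: alpha = 0.1. fail to reject H0.

tau_b = 0.6000 (C=12, D=3), p = 0.136111, fail to reject H0.


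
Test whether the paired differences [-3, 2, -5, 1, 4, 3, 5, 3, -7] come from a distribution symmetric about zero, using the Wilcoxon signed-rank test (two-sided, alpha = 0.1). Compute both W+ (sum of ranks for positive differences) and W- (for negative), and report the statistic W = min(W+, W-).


Step 1: Drop any zero differences (none here) and take |d_i|.
|d| = [3, 2, 5, 1, 4, 3, 5, 3, 7]
Step 2: Midrank |d_i| (ties get averaged ranks).
ranks: |3|->4, |2|->2, |5|->7.5, |1|->1, |4|->6, |3|->4, |5|->7.5, |3|->4, |7|->9
Step 3: Attach original signs; sum ranks with positive sign and with negative sign.
W+ = 2 + 1 + 6 + 4 + 7.5 + 4 = 24.5
W- = 4 + 7.5 + 9 = 20.5
(Check: W+ + W- = 45 should equal n(n+1)/2 = 45.)
Step 4: Test statistic W = min(W+, W-) = 20.5.
Step 5: Ties in |d|, so use the tie-corrected normal approximation.
        E[W] = n(n+1)/4 = 9*10/4 = 22.5.
        Tie groups: |d|=3 (t=3), |d|=5 (t=2); sum(t^3 - t) = 30.
        Var[W] = n(n+1)(2n+1)/24 - sum(t^3-t)/48 = 1710/24 - 30/48 = 70.625.
        z = (W - E[W]) / sqrt(Var[W]) = (20.5 - 22.5) / 8.4039 = -0.2380.
        Two-sided p = 2*Phi(z) = 0.811892.
Step 6: alpha = 0.1. fail to reject H0.

W+ = 24.5, W- = 20.5, W = min = 20.5, p = 0.811892, fail to reject H0.


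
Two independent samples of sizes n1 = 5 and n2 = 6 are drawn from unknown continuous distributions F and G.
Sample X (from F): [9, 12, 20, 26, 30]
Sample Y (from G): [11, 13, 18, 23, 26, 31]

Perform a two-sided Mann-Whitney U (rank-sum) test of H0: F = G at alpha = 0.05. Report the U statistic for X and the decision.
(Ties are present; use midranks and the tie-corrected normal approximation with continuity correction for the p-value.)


Step 1: Combine and sort all 11 observations; assign midranks.
sorted (value, group): (9,X), (11,Y), (12,X), (13,Y), (18,Y), (20,X), (23,Y), (26,X), (26,Y), (30,X), (31,Y)
ranks: 9->1, 11->2, 12->3, 13->4, 18->5, 20->6, 23->7, 26->8.5, 26->8.5, 30->10, 31->11
Step 2: Rank sum for X: R1 = 1 + 3 + 6 + 8.5 + 10 = 28.5.
Step 3: U_X = R1 - n1(n1+1)/2 = 28.5 - 5*6/2 = 28.5 - 15 = 13.5.
       U_Y = n1*n2 - U_X = 30 - 13.5 = 16.5.
Step 4: Ties are present, so use the tie-corrected normal approximation (with continuity correction) for the p-value.
Step 5: p-value = 0.854805; compare to alpha = 0.05. fail to reject H0.

U_X = 13.5, p = 0.854805, fail to reject H0 at alpha = 0.05.


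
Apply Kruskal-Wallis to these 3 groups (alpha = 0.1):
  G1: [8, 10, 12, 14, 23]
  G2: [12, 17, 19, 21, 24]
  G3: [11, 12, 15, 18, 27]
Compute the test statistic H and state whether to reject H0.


Step 1: Combine all N = 15 observations and assign midranks.
sorted (value, group, rank): (8,G1,1), (10,G1,2), (11,G3,3), (12,G1,5), (12,G2,5), (12,G3,5), (14,G1,7), (15,G3,8), (17,G2,9), (18,G3,10), (19,G2,11), (21,G2,12), (23,G1,13), (24,G2,14), (27,G3,15)
Step 2: Sum ranks within each group.
R_1 = 28 (n_1 = 5)
R_2 = 51 (n_2 = 5)
R_3 = 41 (n_3 = 5)
Step 3: H = 12/(N(N+1)) * sum(R_i^2/n_i) - 3(N+1)
     = 12/(15*16) * (28^2/5 + 51^2/5 + 41^2/5) - 3*16
     = 0.050000 * 1013.2 - 48
     = 2.660000.
Step 4: Ties present; correction factor C = 1 - 24/(15^3 - 15) = 0.992857. Corrected H = 2.660000 / 0.992857 = 2.679137.
Step 5: Under H0, H ~ chi^2(2); p-value = 0.261959.
Step 6: alpha = 0.1. fail to reject H0.

H = 2.6791, df = 2, p = 0.261959, fail to reject H0.


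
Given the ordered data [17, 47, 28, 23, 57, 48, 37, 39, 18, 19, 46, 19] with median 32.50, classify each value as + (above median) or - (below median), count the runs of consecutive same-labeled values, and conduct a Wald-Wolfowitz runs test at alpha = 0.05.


Step 1: Compute median = 32.50; label A = above, B = below.
Labels in order: BABBAAAABBAB  (n_A = 6, n_B = 6)
Step 2: Count runs R = 7.
Step 3: Under H0 (random ordering), E[R] = 2*n_A*n_B/(n_A+n_B) + 1 = 2*6*6/12 + 1 = 7.0000.
        Var[R] = 2*n_A*n_B*(2*n_A*n_B - n_A - n_B) / ((n_A+n_B)^2 * (n_A+n_B-1)) = 4320/1584 = 2.7273.
        SD[R] = 1.6514.
Step 4: R = E[R], so z = 0 with no continuity correction.
Step 5: Two-sided p-value via normal approximation = 2*(1 - Phi(|z|)) = 1.000000.
Step 6: alpha = 0.05. fail to reject H0.

R = 7, z = 0.0000, p = 1.000000, fail to reject H0.


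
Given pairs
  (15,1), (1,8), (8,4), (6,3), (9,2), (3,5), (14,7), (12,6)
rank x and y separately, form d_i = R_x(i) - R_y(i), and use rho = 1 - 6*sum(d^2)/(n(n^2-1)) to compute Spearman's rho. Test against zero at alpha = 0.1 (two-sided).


Step 1: Rank x and y separately (midranks; no ties here).
rank(x): 15->8, 1->1, 8->4, 6->3, 9->5, 3->2, 14->7, 12->6
rank(y): 1->1, 8->8, 4->4, 3->3, 2->2, 5->5, 7->7, 6->6
Step 2: d_i = R_x(i) - R_y(i); compute d_i^2.
  (8-1)^2=49, (1-8)^2=49, (4-4)^2=0, (3-3)^2=0, (5-2)^2=9, (2-5)^2=9, (7-7)^2=0, (6-6)^2=0
sum(d^2) = 116.
Step 3: rho = 1 - 6*116 / (8*(8^2 - 1)) = 1 - 696/504 = -0.380952.
Step 4: Under H0, t = rho * sqrt((n-2)/(1-rho^2)) = -1.0092 ~ t(6).
Step 5: Two-sided p-value from the t-distribution with 6 df = 0.351813.
Step 6: alpha = 0.1. fail to reject H0.

rho = -0.3810, p = 0.351813, fail to reject H0 at alpha = 0.1.


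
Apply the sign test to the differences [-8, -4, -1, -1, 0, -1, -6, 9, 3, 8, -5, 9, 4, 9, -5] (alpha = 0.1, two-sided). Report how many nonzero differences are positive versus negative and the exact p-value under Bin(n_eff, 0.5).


Step 1: Discard zero differences. Original n = 15; n_eff = number of nonzero differences = 14.
Nonzero differences (with sign): -8, -4, -1, -1, -1, -6, +9, +3, +8, -5, +9, +4, +9, -5
Step 2: Count signs: positive = 6, negative = 8.
Step 3: Under H0: P(positive) = 0.5, so the number of positives S ~ Bin(14, 0.5).
Step 4: Two-sided exact p-value = sum of Bin(14,0.5) probabilities at or below the observed probability = 0.790527.
Step 5: alpha = 0.1. fail to reject H0.

n_eff = 14, pos = 6, neg = 8, p = 0.790527, fail to reject H0.


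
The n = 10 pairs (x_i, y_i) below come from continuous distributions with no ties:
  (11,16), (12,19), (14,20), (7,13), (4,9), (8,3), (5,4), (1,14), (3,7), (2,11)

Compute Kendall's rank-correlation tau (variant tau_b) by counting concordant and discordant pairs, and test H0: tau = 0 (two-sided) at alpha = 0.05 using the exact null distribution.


Step 1: Enumerate the 45 unordered pairs (i,j) with i<j and classify each by sign(x_j-x_i) * sign(y_j-y_i).
  (1,2):dx=+1,dy=+3->C; (1,3):dx=+3,dy=+4->C; (1,4):dx=-4,dy=-3->C; (1,5):dx=-7,dy=-7->C
  (1,6):dx=-3,dy=-13->C; (1,7):dx=-6,dy=-12->C; (1,8):dx=-10,dy=-2->C; (1,9):dx=-8,dy=-9->C
  (1,10):dx=-9,dy=-5->C; (2,3):dx=+2,dy=+1->C; (2,4):dx=-5,dy=-6->C; (2,5):dx=-8,dy=-10->C
  (2,6):dx=-4,dy=-16->C; (2,7):dx=-7,dy=-15->C; (2,8):dx=-11,dy=-5->C; (2,9):dx=-9,dy=-12->C
  (2,10):dx=-10,dy=-8->C; (3,4):dx=-7,dy=-7->C; (3,5):dx=-10,dy=-11->C; (3,6):dx=-6,dy=-17->C
  (3,7):dx=-9,dy=-16->C; (3,8):dx=-13,dy=-6->C; (3,9):dx=-11,dy=-13->C; (3,10):dx=-12,dy=-9->C
  (4,5):dx=-3,dy=-4->C; (4,6):dx=+1,dy=-10->D; (4,7):dx=-2,dy=-9->C; (4,8):dx=-6,dy=+1->D
  (4,9):dx=-4,dy=-6->C; (4,10):dx=-5,dy=-2->C; (5,6):dx=+4,dy=-6->D; (5,7):dx=+1,dy=-5->D
  (5,8):dx=-3,dy=+5->D; (5,9):dx=-1,dy=-2->C; (5,10):dx=-2,dy=+2->D; (6,7):dx=-3,dy=+1->D
  (6,8):dx=-7,dy=+11->D; (6,9):dx=-5,dy=+4->D; (6,10):dx=-6,dy=+8->D; (7,8):dx=-4,dy=+10->D
  (7,9):dx=-2,dy=+3->D; (7,10):dx=-3,dy=+7->D; (8,9):dx=+2,dy=-7->D; (8,10):dx=+1,dy=-3->D
  (9,10):dx=-1,dy=+4->D
Step 2: C = 29, D = 16, total pairs = 45.
Step 3: tau = (C - D)/(n(n-1)/2) = (29 - 16)/45 = 0.288889.
Step 4: Exact two-sided p-value (enumerate n! = 3628800 permutations of y under H0): p = 0.291248.
Step 5: alpha = 0.05. fail to reject H0.

tau_b = 0.2889 (C=29, D=16), p = 0.291248, fail to reject H0.
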